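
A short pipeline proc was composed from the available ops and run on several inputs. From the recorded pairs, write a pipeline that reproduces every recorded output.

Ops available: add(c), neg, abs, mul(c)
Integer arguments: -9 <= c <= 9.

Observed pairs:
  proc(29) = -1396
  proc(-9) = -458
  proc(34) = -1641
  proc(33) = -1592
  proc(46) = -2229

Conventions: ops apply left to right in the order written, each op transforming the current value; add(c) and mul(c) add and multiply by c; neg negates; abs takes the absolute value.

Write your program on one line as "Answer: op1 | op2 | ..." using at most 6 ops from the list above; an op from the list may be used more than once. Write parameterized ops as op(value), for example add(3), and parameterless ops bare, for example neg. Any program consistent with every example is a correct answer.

mul(7) | add(-3) | abs | mul(-7) | add(4)

Check, running the answer program on each example:
  29 -> 203 -> 200 -> 200 -> -1400 -> -1396
  -9 -> -63 -> -66 -> 66 -> -462 -> -458
  34 -> 238 -> 235 -> 235 -> -1645 -> -1641
  33 -> 231 -> 228 -> 228 -> -1596 -> -1592
  46 -> 322 -> 319 -> 319 -> -2233 -> -2229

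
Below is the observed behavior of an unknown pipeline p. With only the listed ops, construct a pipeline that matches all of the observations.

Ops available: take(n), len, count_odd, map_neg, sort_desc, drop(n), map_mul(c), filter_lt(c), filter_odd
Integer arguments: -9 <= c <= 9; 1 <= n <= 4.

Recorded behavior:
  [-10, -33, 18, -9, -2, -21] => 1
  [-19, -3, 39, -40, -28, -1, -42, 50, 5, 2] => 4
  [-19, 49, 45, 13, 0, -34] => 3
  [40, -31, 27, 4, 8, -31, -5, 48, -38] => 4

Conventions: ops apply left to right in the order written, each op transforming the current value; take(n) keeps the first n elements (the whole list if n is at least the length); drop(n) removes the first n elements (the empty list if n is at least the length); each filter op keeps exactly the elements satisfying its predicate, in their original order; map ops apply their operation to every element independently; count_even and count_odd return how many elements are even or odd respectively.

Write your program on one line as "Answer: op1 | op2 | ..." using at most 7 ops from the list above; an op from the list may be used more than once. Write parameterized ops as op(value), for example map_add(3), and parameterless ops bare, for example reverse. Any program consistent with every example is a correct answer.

map_neg | filter_lt(-1) | map_mul(-8) | sort_desc | take(4) | len

Check, running the answer program on each example:
  [-10, -33, 18, -9, -2, -21] -> [10, 33, -18, 9, 2, 21] -> [-18] -> [144] -> [144] -> [144] -> 1
  [-19, -3, 39, -40, -28, -1, -42, 50, 5, 2] -> [19, 3, -39, 40, 28, 1, 42, -50, -5, -2] -> [-39, -50, -5, -2] -> [312, 400, 40, 16] -> [400, 312, 40, 16] -> [400, 312, 40, 16] -> 4
  [-19, 49, 45, 13, 0, -34] -> [19, -49, -45, -13, 0, 34] -> [-49, -45, -13] -> [392, 360, 104] -> [392, 360, 104] -> [392, 360, 104] -> 3
  [40, -31, 27, 4, 8, -31, -5, 48, -38] -> [-40, 31, -27, -4, -8, 31, 5, -48, 38] -> [-40, -27, -4, -8, -48] -> [320, 216, 32, 64, 384] -> [384, 320, 216, 64, 32] -> [384, 320, 216, 64] -> 4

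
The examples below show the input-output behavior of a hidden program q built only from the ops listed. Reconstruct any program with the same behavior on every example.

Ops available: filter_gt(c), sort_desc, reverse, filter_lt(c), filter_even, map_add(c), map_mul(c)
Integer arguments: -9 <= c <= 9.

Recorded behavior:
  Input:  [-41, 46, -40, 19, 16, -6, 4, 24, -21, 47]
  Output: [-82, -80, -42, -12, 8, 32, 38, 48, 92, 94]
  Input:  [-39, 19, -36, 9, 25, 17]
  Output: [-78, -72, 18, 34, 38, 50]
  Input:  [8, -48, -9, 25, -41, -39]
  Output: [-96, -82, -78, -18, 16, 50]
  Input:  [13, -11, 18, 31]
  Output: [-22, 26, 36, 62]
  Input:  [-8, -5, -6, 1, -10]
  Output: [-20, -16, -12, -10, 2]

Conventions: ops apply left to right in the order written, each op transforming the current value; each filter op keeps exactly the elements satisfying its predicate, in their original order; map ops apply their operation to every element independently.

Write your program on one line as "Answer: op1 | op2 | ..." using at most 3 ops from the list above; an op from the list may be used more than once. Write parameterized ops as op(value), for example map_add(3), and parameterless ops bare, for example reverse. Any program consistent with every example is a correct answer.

sort_desc | map_mul(2) | reverse

Check, running the answer program on each example:
  [-41, 46, -40, 19, 16, -6, 4, 24, -21, 47] -> [47, 46, 24, 19, 16, 4, -6, -21, -40, -41] -> [94, 92, 48, 38, 32, 8, -12, -42, -80, -82] -> [-82, -80, -42, -12, 8, 32, 38, 48, 92, 94]
  [-39, 19, -36, 9, 25, 17] -> [25, 19, 17, 9, -36, -39] -> [50, 38, 34, 18, -72, -78] -> [-78, -72, 18, 34, 38, 50]
  [8, -48, -9, 25, -41, -39] -> [25, 8, -9, -39, -41, -48] -> [50, 16, -18, -78, -82, -96] -> [-96, -82, -78, -18, 16, 50]
  [13, -11, 18, 31] -> [31, 18, 13, -11] -> [62, 36, 26, -22] -> [-22, 26, 36, 62]
  [-8, -5, -6, 1, -10] -> [1, -5, -6, -8, -10] -> [2, -10, -12, -16, -20] -> [-20, -16, -12, -10, 2]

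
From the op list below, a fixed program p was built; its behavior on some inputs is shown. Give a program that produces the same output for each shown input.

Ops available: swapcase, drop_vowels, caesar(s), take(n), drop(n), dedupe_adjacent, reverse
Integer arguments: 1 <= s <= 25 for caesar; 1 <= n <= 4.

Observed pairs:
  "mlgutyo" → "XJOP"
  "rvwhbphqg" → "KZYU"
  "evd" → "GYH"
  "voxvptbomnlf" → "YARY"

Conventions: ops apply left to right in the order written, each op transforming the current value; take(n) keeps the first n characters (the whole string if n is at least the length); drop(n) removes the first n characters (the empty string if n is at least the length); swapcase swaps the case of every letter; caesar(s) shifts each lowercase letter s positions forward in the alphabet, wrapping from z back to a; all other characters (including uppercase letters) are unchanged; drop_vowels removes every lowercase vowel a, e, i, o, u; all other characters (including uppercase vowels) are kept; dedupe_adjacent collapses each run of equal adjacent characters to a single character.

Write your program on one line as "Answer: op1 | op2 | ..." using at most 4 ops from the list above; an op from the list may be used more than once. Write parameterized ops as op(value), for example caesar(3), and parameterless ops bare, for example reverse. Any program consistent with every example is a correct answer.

caesar(3) | take(4) | reverse | swapcase

Check, running the answer program on each example:
  "mlgutyo" -> "pojxwbr" -> "pojx" -> "xjop" -> "XJOP"
  "rvwhbphqg" -> "uyzkesktj" -> "uyzk" -> "kzyu" -> "KZYU"
  "evd" -> "hyg" -> "hyg" -> "gyh" -> "GYH"
  "voxvptbomnlf" -> "yrayswerpqoi" -> "yray" -> "yary" -> "YARY"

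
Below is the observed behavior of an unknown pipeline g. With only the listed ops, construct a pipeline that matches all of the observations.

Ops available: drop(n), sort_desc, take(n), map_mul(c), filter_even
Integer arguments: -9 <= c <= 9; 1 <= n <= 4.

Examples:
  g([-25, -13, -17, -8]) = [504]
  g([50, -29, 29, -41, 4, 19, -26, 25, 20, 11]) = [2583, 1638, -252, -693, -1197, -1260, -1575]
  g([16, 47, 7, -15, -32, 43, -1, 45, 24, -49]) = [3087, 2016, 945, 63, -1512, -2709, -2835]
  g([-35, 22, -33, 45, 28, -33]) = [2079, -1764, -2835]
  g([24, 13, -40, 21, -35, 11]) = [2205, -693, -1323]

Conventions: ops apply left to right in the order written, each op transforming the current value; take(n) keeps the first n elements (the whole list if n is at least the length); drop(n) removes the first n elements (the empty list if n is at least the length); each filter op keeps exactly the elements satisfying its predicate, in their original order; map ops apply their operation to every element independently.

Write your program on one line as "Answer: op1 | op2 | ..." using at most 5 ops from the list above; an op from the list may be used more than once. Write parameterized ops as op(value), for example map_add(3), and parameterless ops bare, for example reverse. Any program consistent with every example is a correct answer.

drop(3) | map_mul(-1) | map_mul(9) | sort_desc | map_mul(7)

Check, running the answer program on each example:
  [-25, -13, -17, -8] -> [-8] -> [8] -> [72] -> [72] -> [504]
  [50, -29, 29, -41, 4, 19, -26, 25, 20, 11] -> [-41, 4, 19, -26, 25, 20, 11] -> [41, -4, -19, 26, -25, -20, -11] -> [369, -36, -171, 234, -225, -180, -99] -> [369, 234, -36, -99, -171, -180, -225] -> [2583, 1638, -252, -693, -1197, -1260, -1575]
  [16, 47, 7, -15, -32, 43, -1, 45, 24, -49] -> [-15, -32, 43, -1, 45, 24, -49] -> [15, 32, -43, 1, -45, -24, 49] -> [135, 288, -387, 9, -405, -216, 441] -> [441, 288, 135, 9, -216, -387, -405] -> [3087, 2016, 945, 63, -1512, -2709, -2835]
  [-35, 22, -33, 45, 28, -33] -> [45, 28, -33] -> [-45, -28, 33] -> [-405, -252, 297] -> [297, -252, -405] -> [2079, -1764, -2835]
  [24, 13, -40, 21, -35, 11] -> [21, -35, 11] -> [-21, 35, -11] -> [-189, 315, -99] -> [315, -99, -189] -> [2205, -693, -1323]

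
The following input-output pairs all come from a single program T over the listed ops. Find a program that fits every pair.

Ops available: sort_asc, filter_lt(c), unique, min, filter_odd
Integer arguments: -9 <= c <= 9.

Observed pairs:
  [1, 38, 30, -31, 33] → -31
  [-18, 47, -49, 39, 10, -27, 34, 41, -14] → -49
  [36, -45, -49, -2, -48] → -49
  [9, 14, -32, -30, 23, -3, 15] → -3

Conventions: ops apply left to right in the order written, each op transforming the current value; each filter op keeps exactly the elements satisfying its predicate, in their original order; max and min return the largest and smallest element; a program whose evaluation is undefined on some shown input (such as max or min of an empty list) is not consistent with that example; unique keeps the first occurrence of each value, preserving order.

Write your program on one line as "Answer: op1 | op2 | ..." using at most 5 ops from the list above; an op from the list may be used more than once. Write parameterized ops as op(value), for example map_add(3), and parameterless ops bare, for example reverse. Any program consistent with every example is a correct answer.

filter_odd | filter_lt(1) | sort_asc | min

Check, running the answer program on each example:
  [1, 38, 30, -31, 33] -> [1, -31, 33] -> [-31] -> [-31] -> -31
  [-18, 47, -49, 39, 10, -27, 34, 41, -14] -> [47, -49, 39, -27, 41] -> [-49, -27] -> [-49, -27] -> -49
  [36, -45, -49, -2, -48] -> [-45, -49] -> [-45, -49] -> [-49, -45] -> -49
  [9, 14, -32, -30, 23, -3, 15] -> [9, 23, -3, 15] -> [-3] -> [-3] -> -3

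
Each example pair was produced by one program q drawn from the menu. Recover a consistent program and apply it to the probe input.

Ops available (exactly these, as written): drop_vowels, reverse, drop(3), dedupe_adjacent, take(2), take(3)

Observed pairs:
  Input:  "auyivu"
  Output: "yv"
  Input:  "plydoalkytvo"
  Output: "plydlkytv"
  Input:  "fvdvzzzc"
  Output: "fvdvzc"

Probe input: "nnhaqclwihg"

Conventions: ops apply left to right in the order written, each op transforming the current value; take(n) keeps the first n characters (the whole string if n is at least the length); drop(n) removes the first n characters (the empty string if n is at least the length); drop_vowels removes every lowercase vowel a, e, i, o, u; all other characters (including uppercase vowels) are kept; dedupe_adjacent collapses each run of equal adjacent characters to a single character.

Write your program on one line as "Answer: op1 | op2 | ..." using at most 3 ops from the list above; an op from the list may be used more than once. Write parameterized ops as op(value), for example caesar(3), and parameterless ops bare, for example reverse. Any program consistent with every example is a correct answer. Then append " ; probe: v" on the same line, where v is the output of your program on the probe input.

drop_vowels | dedupe_adjacent ; probe: "nhqclwhg"

Check, running the answer program on each example:
  "auyivu" -> "yv" -> "yv"
  "plydoalkytvo" -> "plydlkytv" -> "plydlkytv"
  "fvdvzzzc" -> "fvdvzzzc" -> "fvdvzc"
  probe: "nnhaqclwihg" -> "nnhqclwhg" -> "nhqclwhg"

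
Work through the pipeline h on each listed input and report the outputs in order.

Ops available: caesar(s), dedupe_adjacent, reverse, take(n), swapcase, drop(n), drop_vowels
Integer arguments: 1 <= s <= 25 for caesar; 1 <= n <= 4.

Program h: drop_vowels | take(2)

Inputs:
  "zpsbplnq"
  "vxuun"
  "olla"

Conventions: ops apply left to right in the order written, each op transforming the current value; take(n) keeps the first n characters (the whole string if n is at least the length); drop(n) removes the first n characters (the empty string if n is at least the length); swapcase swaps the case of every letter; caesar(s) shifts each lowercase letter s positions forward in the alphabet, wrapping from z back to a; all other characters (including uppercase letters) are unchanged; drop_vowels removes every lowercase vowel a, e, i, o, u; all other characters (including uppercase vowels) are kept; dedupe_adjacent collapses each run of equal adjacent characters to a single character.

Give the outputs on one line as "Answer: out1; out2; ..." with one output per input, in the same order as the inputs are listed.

Execution, op by op:
  "zpsbplnq" -> "zpsbplnq" -> "zp"
  "vxuun" -> "vxn" -> "vx"
  "olla" -> "ll" -> "ll"

"zp"; "vx"; "ll"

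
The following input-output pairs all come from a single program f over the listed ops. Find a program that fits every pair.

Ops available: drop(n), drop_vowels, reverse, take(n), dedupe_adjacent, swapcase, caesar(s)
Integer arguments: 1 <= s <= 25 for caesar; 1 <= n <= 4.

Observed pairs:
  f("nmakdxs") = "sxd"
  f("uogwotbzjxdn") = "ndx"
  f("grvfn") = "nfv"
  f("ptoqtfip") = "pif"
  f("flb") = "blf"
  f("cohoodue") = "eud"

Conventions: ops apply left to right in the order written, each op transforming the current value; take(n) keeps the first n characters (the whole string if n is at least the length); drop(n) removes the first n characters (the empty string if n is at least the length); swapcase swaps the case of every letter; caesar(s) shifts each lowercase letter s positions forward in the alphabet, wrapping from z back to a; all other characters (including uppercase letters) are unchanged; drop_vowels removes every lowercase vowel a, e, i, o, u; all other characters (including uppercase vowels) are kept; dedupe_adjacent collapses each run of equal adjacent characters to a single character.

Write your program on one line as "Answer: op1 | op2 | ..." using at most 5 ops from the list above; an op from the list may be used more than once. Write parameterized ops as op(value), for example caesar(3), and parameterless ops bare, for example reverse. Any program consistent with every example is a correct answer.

dedupe_adjacent | swapcase | reverse | take(3) | swapcase

Check, running the answer program on each example:
  "nmakdxs" -> "nmakdxs" -> "NMAKDXS" -> "SXDKAMN" -> "SXD" -> "sxd"
  "uogwotbzjxdn" -> "uogwotbzjxdn" -> "UOGWOTBZJXDN" -> "NDXJZBTOWGOU" -> "NDX" -> "ndx"
  "grvfn" -> "grvfn" -> "GRVFN" -> "NFVRG" -> "NFV" -> "nfv"
  "ptoqtfip" -> "ptoqtfip" -> "PTOQTFIP" -> "PIFTQOTP" -> "PIF" -> "pif"
  "flb" -> "flb" -> "FLB" -> "BLF" -> "BLF" -> "blf"
  "cohoodue" -> "cohodue" -> "COHODUE" -> "EUDOHOC" -> "EUD" -> "eud"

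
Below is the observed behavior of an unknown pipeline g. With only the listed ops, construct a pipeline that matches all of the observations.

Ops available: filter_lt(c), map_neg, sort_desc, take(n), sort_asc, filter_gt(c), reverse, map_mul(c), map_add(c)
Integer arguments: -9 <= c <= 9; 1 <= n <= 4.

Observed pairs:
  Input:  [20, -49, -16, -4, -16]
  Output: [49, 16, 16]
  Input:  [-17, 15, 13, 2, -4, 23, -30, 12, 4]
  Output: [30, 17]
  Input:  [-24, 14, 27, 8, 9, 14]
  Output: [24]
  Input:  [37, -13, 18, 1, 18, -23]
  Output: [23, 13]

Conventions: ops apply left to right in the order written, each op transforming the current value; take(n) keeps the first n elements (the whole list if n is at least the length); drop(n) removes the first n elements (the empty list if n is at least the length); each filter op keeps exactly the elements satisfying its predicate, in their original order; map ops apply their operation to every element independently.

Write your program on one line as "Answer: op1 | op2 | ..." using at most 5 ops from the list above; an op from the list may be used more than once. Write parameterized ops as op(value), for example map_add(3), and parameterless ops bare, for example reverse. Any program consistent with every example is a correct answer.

map_neg | sort_asc | sort_desc | filter_gt(5)

Check, running the answer program on each example:
  [20, -49, -16, -4, -16] -> [-20, 49, 16, 4, 16] -> [-20, 4, 16, 16, 49] -> [49, 16, 16, 4, -20] -> [49, 16, 16]
  [-17, 15, 13, 2, -4, 23, -30, 12, 4] -> [17, -15, -13, -2, 4, -23, 30, -12, -4] -> [-23, -15, -13, -12, -4, -2, 4, 17, 30] -> [30, 17, 4, -2, -4, -12, -13, -15, -23] -> [30, 17]
  [-24, 14, 27, 8, 9, 14] -> [24, -14, -27, -8, -9, -14] -> [-27, -14, -14, -9, -8, 24] -> [24, -8, -9, -14, -14, -27] -> [24]
  [37, -13, 18, 1, 18, -23] -> [-37, 13, -18, -1, -18, 23] -> [-37, -18, -18, -1, 13, 23] -> [23, 13, -1, -18, -18, -37] -> [23, 13]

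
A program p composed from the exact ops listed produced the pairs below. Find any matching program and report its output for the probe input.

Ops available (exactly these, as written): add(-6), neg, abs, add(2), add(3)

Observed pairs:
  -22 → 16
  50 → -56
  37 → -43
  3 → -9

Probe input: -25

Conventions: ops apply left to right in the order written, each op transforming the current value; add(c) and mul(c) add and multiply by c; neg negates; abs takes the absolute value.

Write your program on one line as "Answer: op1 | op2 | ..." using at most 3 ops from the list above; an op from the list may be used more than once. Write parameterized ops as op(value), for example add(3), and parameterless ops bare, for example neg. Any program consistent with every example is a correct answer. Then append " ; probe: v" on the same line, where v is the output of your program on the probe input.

neg | add(-6) ; probe: 19

Check, running the answer program on each example:
  -22 -> 22 -> 16
  50 -> -50 -> -56
  37 -> -37 -> -43
  3 -> -3 -> -9
  probe: -25 -> 25 -> 19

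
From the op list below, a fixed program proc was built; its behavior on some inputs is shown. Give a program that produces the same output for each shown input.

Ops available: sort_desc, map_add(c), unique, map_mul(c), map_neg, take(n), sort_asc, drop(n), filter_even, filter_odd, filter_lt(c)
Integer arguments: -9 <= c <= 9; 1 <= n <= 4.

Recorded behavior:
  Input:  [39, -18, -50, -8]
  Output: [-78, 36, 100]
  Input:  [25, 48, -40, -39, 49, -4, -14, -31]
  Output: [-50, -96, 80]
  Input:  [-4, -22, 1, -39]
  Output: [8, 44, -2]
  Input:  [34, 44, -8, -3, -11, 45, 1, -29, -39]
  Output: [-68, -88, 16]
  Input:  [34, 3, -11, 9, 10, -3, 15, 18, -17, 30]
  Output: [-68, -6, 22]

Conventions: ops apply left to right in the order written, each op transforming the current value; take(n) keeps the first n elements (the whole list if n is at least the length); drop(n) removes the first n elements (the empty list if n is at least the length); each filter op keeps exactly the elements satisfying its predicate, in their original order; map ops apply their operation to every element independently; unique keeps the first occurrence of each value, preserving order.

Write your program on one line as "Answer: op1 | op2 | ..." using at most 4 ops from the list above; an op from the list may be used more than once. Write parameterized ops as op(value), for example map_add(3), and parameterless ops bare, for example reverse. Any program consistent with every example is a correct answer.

take(3) | map_neg | map_mul(2)

Check, running the answer program on each example:
  [39, -18, -50, -8] -> [39, -18, -50] -> [-39, 18, 50] -> [-78, 36, 100]
  [25, 48, -40, -39, 49, -4, -14, -31] -> [25, 48, -40] -> [-25, -48, 40] -> [-50, -96, 80]
  [-4, -22, 1, -39] -> [-4, -22, 1] -> [4, 22, -1] -> [8, 44, -2]
  [34, 44, -8, -3, -11, 45, 1, -29, -39] -> [34, 44, -8] -> [-34, -44, 8] -> [-68, -88, 16]
  [34, 3, -11, 9, 10, -3, 15, 18, -17, 30] -> [34, 3, -11] -> [-34, -3, 11] -> [-68, -6, 22]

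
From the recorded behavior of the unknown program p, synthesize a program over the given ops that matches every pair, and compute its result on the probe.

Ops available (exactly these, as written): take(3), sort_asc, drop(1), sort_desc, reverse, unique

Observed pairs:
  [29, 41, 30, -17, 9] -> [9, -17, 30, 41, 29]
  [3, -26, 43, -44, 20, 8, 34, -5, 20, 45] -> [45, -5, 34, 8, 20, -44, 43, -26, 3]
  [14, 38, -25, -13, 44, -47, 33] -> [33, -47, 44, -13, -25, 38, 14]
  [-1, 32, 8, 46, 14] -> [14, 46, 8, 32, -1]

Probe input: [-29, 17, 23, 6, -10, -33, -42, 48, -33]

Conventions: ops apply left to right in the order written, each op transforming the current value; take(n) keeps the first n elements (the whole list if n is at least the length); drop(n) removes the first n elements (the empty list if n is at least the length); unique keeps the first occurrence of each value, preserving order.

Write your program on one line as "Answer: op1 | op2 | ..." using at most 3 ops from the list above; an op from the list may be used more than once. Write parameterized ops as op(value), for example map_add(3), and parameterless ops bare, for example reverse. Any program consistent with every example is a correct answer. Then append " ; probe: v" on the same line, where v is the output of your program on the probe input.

unique | reverse ; probe: [48, -42, -33, -10, 6, 23, 17, -29]

Check, running the answer program on each example:
  [29, 41, 30, -17, 9] -> [29, 41, 30, -17, 9] -> [9, -17, 30, 41, 29]
  [3, -26, 43, -44, 20, 8, 34, -5, 20, 45] -> [3, -26, 43, -44, 20, 8, 34, -5, 45] -> [45, -5, 34, 8, 20, -44, 43, -26, 3]
  [14, 38, -25, -13, 44, -47, 33] -> [14, 38, -25, -13, 44, -47, 33] -> [33, -47, 44, -13, -25, 38, 14]
  [-1, 32, 8, 46, 14] -> [-1, 32, 8, 46, 14] -> [14, 46, 8, 32, -1]
  probe: [-29, 17, 23, 6, -10, -33, -42, 48, -33] -> [-29, 17, 23, 6, -10, -33, -42, 48] -> [48, -42, -33, -10, 6, 23, 17, -29]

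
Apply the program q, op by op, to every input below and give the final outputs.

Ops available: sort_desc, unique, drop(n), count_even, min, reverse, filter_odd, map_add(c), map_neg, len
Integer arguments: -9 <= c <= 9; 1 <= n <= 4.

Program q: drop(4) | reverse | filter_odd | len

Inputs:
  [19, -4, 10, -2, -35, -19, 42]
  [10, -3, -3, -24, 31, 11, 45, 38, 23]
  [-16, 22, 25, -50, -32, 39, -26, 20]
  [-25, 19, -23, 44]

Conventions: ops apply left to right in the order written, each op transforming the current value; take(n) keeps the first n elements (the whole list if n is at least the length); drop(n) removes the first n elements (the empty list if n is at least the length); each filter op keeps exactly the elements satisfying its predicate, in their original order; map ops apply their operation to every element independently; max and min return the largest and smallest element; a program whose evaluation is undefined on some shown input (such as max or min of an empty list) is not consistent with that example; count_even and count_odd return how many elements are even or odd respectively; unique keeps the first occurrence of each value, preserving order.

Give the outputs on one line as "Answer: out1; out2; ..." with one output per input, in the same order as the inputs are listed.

2; 4; 1; 0

Execution, op by op:
  [19, -4, 10, -2, -35, -19, 42] -> [-35, -19, 42] -> [42, -19, -35] -> [-19, -35] -> 2
  [10, -3, -3, -24, 31, 11, 45, 38, 23] -> [31, 11, 45, 38, 23] -> [23, 38, 45, 11, 31] -> [23, 45, 11, 31] -> 4
  [-16, 22, 25, -50, -32, 39, -26, 20] -> [-32, 39, -26, 20] -> [20, -26, 39, -32] -> [39] -> 1
  [-25, 19, -23, 44] -> [] -> [] -> [] -> 0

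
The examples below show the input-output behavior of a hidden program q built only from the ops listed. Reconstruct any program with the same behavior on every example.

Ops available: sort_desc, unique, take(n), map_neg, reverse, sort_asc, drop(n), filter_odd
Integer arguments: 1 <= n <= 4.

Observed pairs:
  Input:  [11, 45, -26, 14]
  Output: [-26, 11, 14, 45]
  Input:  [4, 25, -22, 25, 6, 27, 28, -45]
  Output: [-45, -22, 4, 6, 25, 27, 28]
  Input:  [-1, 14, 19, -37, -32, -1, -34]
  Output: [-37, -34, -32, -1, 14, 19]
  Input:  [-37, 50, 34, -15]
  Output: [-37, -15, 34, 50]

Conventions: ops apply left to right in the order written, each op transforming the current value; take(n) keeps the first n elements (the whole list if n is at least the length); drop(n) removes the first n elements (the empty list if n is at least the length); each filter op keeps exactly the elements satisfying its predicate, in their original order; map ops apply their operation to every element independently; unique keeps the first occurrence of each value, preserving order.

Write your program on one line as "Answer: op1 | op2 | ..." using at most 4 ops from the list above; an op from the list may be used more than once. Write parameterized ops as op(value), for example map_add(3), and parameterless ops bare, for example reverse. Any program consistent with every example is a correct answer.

reverse | unique | sort_desc | sort_asc

Check, running the answer program on each example:
  [11, 45, -26, 14] -> [14, -26, 45, 11] -> [14, -26, 45, 11] -> [45, 14, 11, -26] -> [-26, 11, 14, 45]
  [4, 25, -22, 25, 6, 27, 28, -45] -> [-45, 28, 27, 6, 25, -22, 25, 4] -> [-45, 28, 27, 6, 25, -22, 4] -> [28, 27, 25, 6, 4, -22, -45] -> [-45, -22, 4, 6, 25, 27, 28]
  [-1, 14, 19, -37, -32, -1, -34] -> [-34, -1, -32, -37, 19, 14, -1] -> [-34, -1, -32, -37, 19, 14] -> [19, 14, -1, -32, -34, -37] -> [-37, -34, -32, -1, 14, 19]
  [-37, 50, 34, -15] -> [-15, 34, 50, -37] -> [-15, 34, 50, -37] -> [50, 34, -15, -37] -> [-37, -15, 34, 50]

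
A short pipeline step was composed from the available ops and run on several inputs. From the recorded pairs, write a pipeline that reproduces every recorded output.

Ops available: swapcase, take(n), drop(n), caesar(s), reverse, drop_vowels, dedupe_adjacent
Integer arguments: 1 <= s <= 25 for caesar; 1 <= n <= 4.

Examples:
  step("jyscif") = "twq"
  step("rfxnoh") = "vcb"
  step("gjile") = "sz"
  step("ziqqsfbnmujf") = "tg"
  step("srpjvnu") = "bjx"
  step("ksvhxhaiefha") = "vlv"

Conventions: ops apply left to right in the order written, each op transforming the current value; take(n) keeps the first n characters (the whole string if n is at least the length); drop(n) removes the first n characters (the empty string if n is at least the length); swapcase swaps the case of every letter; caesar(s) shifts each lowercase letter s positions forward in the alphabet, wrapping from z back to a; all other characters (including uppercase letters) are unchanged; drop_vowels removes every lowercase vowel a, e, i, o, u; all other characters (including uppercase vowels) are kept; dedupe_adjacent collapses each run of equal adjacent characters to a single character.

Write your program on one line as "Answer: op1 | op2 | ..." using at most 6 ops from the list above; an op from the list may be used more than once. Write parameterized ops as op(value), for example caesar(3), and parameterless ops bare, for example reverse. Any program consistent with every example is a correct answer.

caesar(14) | drop(3) | take(3) | reverse | drop_vowels

Check, running the answer program on each example:
  "jyscif" -> "xmgqwt" -> "qwt" -> "qwt" -> "twq" -> "twq"
  "rfxnoh" -> "ftlbcv" -> "bcv" -> "bcv" -> "vcb" -> "vcb"
  "gjile" -> "uxwzs" -> "zs" -> "zs" -> "sz" -> "sz"
  "ziqqsfbnmujf" -> "nweegtpbaixt" -> "egtpbaixt" -> "egt" -> "tge" -> "tg"
  "srpjvnu" -> "gfdxjbi" -> "xjbi" -> "xjb" -> "bjx" -> "bjx"
  "ksvhxhaiefha" -> "ygjvlvowstvo" -> "vlvowstvo" -> "vlv" -> "vlv" -> "vlv"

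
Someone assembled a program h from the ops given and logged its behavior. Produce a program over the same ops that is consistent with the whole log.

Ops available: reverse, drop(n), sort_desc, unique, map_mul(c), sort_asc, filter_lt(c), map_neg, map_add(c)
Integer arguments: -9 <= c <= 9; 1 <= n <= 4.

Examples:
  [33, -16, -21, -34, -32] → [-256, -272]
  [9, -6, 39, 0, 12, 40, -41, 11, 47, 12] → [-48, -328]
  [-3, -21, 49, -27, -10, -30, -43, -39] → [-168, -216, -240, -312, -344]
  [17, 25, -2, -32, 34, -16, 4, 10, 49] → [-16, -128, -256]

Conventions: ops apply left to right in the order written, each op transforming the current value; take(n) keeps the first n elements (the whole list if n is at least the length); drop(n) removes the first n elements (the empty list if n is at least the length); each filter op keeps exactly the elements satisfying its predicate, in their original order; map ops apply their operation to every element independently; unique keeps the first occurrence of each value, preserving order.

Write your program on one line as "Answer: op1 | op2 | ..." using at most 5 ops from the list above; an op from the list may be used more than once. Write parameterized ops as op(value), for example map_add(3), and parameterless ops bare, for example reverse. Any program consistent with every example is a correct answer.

map_mul(8) | reverse | sort_desc | drop(3) | filter_lt(-9)

Check, running the answer program on each example:
  [33, -16, -21, -34, -32] -> [264, -128, -168, -272, -256] -> [-256, -272, -168, -128, 264] -> [264, -128, -168, -256, -272] -> [-256, -272] -> [-256, -272]
  [9, -6, 39, 0, 12, 40, -41, 11, 47, 12] -> [72, -48, 312, 0, 96, 320, -328, 88, 376, 96] -> [96, 376, 88, -328, 320, 96, 0, 312, -48, 72] -> [376, 320, 312, 96, 96, 88, 72, 0, -48, -328] -> [96, 96, 88, 72, 0, -48, -328] -> [-48, -328]
  [-3, -21, 49, -27, -10, -30, -43, -39] -> [-24, -168, 392, -216, -80, -240, -344, -312] -> [-312, -344, -240, -80, -216, 392, -168, -24] -> [392, -24, -80, -168, -216, -240, -312, -344] -> [-168, -216, -240, -312, -344] -> [-168, -216, -240, -312, -344]
  [17, 25, -2, -32, 34, -16, 4, 10, 49] -> [136, 200, -16, -256, 272, -128, 32, 80, 392] -> [392, 80, 32, -128, 272, -256, -16, 200, 136] -> [392, 272, 200, 136, 80, 32, -16, -128, -256] -> [136, 80, 32, -16, -128, -256] -> [-16, -128, -256]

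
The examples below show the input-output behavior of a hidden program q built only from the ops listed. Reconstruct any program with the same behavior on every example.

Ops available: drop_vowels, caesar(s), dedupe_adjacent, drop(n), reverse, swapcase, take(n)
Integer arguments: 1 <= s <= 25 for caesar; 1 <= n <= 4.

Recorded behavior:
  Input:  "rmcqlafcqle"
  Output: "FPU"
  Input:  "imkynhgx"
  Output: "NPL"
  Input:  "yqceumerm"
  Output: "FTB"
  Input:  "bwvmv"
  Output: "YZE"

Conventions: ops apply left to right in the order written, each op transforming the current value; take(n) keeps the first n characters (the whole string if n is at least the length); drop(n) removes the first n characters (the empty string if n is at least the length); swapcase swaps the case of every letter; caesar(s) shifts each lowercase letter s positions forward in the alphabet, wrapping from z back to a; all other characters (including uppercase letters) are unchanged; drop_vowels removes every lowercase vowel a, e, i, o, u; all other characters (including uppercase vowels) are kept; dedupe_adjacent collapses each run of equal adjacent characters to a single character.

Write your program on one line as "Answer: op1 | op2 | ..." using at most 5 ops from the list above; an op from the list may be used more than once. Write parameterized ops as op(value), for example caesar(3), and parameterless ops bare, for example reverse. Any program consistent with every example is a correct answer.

caesar(3) | swapcase | take(3) | reverse

Check, running the answer program on each example:
  "rmcqlafcqle" -> "upftodiftoh" -> "UPFTODIFTOH" -> "UPF" -> "FPU"
  "imkynhgx" -> "lpnbqkja" -> "LPNBQKJA" -> "LPN" -> "NPL"
  "yqceumerm" -> "btfhxphup" -> "BTFHXPHUP" -> "BTF" -> "FTB"
  "bwvmv" -> "ezypy" -> "EZYPY" -> "EZY" -> "YZE"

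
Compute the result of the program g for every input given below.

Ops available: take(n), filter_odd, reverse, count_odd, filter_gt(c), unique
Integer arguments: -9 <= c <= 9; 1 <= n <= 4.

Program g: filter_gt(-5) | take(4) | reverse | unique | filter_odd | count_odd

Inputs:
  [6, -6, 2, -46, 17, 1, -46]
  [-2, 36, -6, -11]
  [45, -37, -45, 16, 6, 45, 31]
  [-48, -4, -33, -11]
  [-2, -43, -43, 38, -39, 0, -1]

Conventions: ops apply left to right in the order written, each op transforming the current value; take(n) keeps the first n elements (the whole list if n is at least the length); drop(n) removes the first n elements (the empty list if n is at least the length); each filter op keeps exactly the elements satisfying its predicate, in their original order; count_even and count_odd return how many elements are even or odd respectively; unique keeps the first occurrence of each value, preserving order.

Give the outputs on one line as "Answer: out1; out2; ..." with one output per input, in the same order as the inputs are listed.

2; 0; 1; 0; 1

Execution, op by op:
  [6, -6, 2, -46, 17, 1, -46] -> [6, 2, 17, 1] -> [6, 2, 17, 1] -> [1, 17, 2, 6] -> [1, 17, 2, 6] -> [1, 17] -> 2
  [-2, 36, -6, -11] -> [-2, 36] -> [-2, 36] -> [36, -2] -> [36, -2] -> [] -> 0
  [45, -37, -45, 16, 6, 45, 31] -> [45, 16, 6, 45, 31] -> [45, 16, 6, 45] -> [45, 6, 16, 45] -> [45, 6, 16] -> [45] -> 1
  [-48, -4, -33, -11] -> [-4] -> [-4] -> [-4] -> [-4] -> [] -> 0
  [-2, -43, -43, 38, -39, 0, -1] -> [-2, 38, 0, -1] -> [-2, 38, 0, -1] -> [-1, 0, 38, -2] -> [-1, 0, 38, -2] -> [-1] -> 1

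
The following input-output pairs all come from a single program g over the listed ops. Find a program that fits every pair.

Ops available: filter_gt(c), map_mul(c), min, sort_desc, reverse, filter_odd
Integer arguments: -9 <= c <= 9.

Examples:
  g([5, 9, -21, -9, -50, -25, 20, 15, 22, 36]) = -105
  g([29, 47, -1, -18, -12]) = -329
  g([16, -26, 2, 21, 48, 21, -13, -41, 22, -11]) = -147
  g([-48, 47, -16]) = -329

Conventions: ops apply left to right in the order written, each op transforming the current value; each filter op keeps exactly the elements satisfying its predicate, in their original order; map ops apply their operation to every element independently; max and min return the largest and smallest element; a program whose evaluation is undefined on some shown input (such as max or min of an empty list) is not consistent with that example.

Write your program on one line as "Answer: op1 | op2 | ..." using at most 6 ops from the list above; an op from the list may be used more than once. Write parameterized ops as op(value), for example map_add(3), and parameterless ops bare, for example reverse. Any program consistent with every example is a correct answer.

reverse | sort_desc | map_mul(-7) | sort_desc | filter_odd | min

Check, running the answer program on each example:
  [5, 9, -21, -9, -50, -25, 20, 15, 22, 36] -> [36, 22, 15, 20, -25, -50, -9, -21, 9, 5] -> [36, 22, 20, 15, 9, 5, -9, -21, -25, -50] -> [-252, -154, -140, -105, -63, -35, 63, 147, 175, 350] -> [350, 175, 147, 63, -35, -63, -105, -140, -154, -252] -> [175, 147, 63, -35, -63, -105] -> -105
  [29, 47, -1, -18, -12] -> [-12, -18, -1, 47, 29] -> [47, 29, -1, -12, -18] -> [-329, -203, 7, 84, 126] -> [126, 84, 7, -203, -329] -> [7, -203, -329] -> -329
  [16, -26, 2, 21, 48, 21, -13, -41, 22, -11] -> [-11, 22, -41, -13, 21, 48, 21, 2, -26, 16] -> [48, 22, 21, 21, 16, 2, -11, -13, -26, -41] -> [-336, -154, -147, -147, -112, -14, 77, 91, 182, 287] -> [287, 182, 91, 77, -14, -112, -147, -147, -154, -336] -> [287, 91, 77, -147, -147] -> -147
  [-48, 47, -16] -> [-16, 47, -48] -> [47, -16, -48] -> [-329, 112, 336] -> [336, 112, -329] -> [-329] -> -329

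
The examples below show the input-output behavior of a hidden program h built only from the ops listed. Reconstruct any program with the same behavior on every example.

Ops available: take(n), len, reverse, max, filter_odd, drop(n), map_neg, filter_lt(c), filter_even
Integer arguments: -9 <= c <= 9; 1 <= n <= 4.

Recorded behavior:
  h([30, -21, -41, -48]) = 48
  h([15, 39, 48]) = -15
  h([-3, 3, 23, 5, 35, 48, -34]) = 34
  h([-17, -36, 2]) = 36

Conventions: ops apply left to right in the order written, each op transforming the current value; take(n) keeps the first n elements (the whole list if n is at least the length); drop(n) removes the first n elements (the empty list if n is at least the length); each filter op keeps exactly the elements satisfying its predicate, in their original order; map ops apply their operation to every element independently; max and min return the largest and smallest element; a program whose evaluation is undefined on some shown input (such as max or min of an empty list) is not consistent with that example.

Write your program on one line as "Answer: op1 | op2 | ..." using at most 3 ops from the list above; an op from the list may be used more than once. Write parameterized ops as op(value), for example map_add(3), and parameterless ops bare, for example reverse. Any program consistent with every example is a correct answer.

map_neg | reverse | max

Check, running the answer program on each example:
  [30, -21, -41, -48] -> [-30, 21, 41, 48] -> [48, 41, 21, -30] -> 48
  [15, 39, 48] -> [-15, -39, -48] -> [-48, -39, -15] -> -15
  [-3, 3, 23, 5, 35, 48, -34] -> [3, -3, -23, -5, -35, -48, 34] -> [34, -48, -35, -5, -23, -3, 3] -> 34
  [-17, -36, 2] -> [17, 36, -2] -> [-2, 36, 17] -> 36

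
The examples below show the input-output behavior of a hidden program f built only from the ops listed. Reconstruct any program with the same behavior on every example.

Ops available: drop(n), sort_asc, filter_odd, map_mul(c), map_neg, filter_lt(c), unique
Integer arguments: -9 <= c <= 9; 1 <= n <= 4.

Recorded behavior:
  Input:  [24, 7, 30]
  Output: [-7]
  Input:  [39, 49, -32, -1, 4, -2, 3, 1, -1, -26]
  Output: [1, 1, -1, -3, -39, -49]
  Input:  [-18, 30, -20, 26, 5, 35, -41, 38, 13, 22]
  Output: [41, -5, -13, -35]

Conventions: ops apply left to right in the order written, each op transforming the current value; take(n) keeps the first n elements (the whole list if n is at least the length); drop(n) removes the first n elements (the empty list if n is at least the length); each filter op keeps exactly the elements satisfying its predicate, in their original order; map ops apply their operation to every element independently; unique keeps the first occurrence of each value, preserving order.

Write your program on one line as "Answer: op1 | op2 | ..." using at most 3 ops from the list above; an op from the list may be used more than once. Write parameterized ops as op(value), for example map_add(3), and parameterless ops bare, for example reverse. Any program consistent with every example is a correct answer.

sort_asc | filter_odd | map_neg

Check, running the answer program on each example:
  [24, 7, 30] -> [7, 24, 30] -> [7] -> [-7]
  [39, 49, -32, -1, 4, -2, 3, 1, -1, -26] -> [-32, -26, -2, -1, -1, 1, 3, 4, 39, 49] -> [-1, -1, 1, 3, 39, 49] -> [1, 1, -1, -3, -39, -49]
  [-18, 30, -20, 26, 5, 35, -41, 38, 13, 22] -> [-41, -20, -18, 5, 13, 22, 26, 30, 35, 38] -> [-41, 5, 13, 35] -> [41, -5, -13, -35]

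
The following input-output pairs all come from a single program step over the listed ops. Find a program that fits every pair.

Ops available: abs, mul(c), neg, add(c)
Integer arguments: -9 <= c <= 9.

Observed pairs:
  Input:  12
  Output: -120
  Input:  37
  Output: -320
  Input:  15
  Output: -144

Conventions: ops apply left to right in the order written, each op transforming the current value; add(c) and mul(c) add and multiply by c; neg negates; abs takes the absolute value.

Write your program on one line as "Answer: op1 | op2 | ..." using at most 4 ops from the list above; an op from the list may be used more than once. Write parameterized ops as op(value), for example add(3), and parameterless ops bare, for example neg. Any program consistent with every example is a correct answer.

neg | add(-4) | add(1) | mul(8)

Check, running the answer program on each example:
  12 -> -12 -> -16 -> -15 -> -120
  37 -> -37 -> -41 -> -40 -> -320
  15 -> -15 -> -19 -> -18 -> -144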